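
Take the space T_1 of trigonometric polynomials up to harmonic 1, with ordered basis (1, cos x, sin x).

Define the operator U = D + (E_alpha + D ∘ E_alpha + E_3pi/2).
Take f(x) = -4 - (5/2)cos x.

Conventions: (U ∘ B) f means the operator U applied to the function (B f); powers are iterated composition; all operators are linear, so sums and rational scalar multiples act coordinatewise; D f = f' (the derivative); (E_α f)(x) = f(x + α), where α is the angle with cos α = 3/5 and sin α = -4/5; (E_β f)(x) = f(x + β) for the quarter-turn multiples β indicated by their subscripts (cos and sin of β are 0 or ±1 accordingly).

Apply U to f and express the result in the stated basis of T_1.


g(x) = -8 - (7/2)cos x - (1/2)sin x

D f = (5/2)sin x
E_alpha f = -4 - (3/2)cos x - 2sin x
E_alpha f = -4 - (3/2)cos x - 2sin x
D E_alpha f = -2cos x + (3/2)sin x
E_3pi/2 f = -4 - (5/2)sin x
(E_alpha + D ∘ E_alpha + E_3pi/2) f = -8 - (7/2)cos x - 3sin x
(D + (E_alpha + D ∘ E_alpha + E_3pi/2)) f = -8 - (7/2)cos x - (1/2)sin x


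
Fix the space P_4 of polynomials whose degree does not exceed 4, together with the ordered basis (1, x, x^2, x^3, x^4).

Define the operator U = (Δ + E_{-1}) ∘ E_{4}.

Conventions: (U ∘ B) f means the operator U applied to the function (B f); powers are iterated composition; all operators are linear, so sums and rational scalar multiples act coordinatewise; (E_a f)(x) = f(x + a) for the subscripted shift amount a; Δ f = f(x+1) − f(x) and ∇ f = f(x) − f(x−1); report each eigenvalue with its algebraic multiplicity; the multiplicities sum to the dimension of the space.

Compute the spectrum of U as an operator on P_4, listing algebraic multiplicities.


λ = 1 (multiplicity 5)

image of 1: 1
image of x: x + 4
image of x^2: x^2 + 8x + 18
image of x^3: x^3 + 12x^2 + 54x + 88
image of x^4: x^4 + 16x^3 + 108x^2 + 352x + 450
the matrix is upper triangular; its diagonal is (1, 1, 1, 1, 1)
for a triangular matrix the eigenvalues are the diagonal entries, with algebraic multiplicity their repetition count


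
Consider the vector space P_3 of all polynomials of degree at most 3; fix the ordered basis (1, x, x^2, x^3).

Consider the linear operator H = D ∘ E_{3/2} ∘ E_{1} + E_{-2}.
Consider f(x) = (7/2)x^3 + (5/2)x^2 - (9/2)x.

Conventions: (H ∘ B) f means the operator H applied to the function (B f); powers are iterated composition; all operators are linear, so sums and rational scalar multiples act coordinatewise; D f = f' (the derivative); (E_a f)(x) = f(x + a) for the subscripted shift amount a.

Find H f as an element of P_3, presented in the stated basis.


g(x) = (7/2)x^3 - 8x^2 + 85x + 517/8

E_{1} f = (7/2)x^3 + 13x^2 + 11x + 3/2
E_{3/2} E_{1} f = (7/2)x^3 + (115/4)x^2 + (589/8)x + 945/16
D E_{3/2} E_{1} f = (21/2)x^2 + (115/2)x + 589/8
E_{-2} f = (7/2)x^3 - (37/2)x^2 + (55/2)x - 9
(D ∘ E_{3/2} ∘ E_{1} + E_{-2}) f = (7/2)x^3 - 8x^2 + 85x + 517/8


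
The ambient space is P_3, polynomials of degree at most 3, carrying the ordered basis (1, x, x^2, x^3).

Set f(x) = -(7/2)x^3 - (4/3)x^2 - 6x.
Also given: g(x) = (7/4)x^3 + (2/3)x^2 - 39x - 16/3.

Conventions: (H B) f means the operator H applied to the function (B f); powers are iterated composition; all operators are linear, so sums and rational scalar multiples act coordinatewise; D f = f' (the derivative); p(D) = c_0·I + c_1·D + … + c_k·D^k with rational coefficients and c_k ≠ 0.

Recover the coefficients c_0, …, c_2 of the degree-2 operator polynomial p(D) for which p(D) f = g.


p(D) = -(1/2)·I + 2·D^2, i.e. c_0 = -1/2, c_1 = 0, c_2 = 2

D^0 f = -(7/2)x^3 - (4/3)x^2 - 6x
D^1 f = -(21/2)x^2 - (8/3)x - 6
D^2 f = -21x - 8/3
matching coefficients of g against c_0 f + c_1 Df + … from the top degree down determines the c_i
solution: c_0 = -1/2, c_1 = 0, c_2 = 2


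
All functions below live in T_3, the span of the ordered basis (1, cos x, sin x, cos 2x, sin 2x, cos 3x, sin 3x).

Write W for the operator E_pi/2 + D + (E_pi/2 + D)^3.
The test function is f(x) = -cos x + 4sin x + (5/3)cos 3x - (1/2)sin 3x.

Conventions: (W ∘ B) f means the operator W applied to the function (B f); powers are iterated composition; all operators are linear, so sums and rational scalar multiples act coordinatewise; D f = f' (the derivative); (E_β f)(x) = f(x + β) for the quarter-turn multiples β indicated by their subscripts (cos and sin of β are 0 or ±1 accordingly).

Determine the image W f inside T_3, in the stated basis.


the result is g(x) = -24cos x - 6sin x + 3cos 3x + 10sin 3x

E_pi/2 f = 4cos x + sin x + (1/2)cos 3x + (5/3)sin 3x
D f = 4cos x + sin x - (3/2)cos 3x - 5sin 3x
E_pi/2 f = 4cos x + sin x + (1/2)cos 3x + (5/3)sin 3x
D f = 4cos x + sin x - (3/2)cos 3x - 5sin 3x
(E_pi/2 + D) f = 8cos x + 2sin x - cos 3x - (10/3)sin 3x
E_pi/2 (E_pi/2 + D) f = 2cos x - 8sin x + (10/3)cos 3x - sin 3x
D (E_pi/2 + D) f = 2cos x - 8sin x - 10cos 3x + 3sin 3x
(E_pi/2 + D) (E_pi/2 + D) f = 4cos x - 16sin x - (20/3)cos 3x + 2sin 3x
E_pi/2 (E_pi/2 + D) (E_pi/2 + D) f = -16cos x - 4sin x - 2cos 3x - (20/3)sin 3x
D (E_pi/2 + D) (E_pi/2 + D) f = -16cos x - 4sin x + 6cos 3x + 20sin 3x
(E_pi/2 + D) (E_pi/2 + D) (E_pi/2 + D) f = -32cos x - 8sin x + 4cos 3x + (40/3)sin 3x
(E_pi/2 + D + (E_pi/2 + D)^3) f = -24cos x - 6sin x + 3cos 3x + 10sin 3x


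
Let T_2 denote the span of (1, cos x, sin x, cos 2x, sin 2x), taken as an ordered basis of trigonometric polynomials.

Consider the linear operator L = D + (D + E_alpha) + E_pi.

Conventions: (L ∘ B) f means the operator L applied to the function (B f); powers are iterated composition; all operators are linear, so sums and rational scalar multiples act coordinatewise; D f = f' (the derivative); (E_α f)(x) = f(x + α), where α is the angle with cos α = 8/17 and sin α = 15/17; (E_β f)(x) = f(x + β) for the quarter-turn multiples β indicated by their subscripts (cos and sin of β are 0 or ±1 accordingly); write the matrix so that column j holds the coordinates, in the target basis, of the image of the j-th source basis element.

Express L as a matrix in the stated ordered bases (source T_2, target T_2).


image of 1: 2
image of cos x: -(9/17)cos x - (49/17)sin x
image of sin x: (49/17)cos x - (9/17)sin x
image of cos 2x: (128/289)cos 2x - (1396/289)sin 2x
image of sin 2x: (1396/289)cos 2x + (128/289)sin 2x
each image's coordinates form column j of the matrix

the matrix is [[2, 0, 0, 0, 0]; [0, -9/17, 49/17, 0, 0]; [0, -49/17, -9/17, 0, 0]; [0, 0, 0, 128/289, 1396/289]; [0, 0, 0, -1396/289, 128/289]] (rows listed top to bottom)


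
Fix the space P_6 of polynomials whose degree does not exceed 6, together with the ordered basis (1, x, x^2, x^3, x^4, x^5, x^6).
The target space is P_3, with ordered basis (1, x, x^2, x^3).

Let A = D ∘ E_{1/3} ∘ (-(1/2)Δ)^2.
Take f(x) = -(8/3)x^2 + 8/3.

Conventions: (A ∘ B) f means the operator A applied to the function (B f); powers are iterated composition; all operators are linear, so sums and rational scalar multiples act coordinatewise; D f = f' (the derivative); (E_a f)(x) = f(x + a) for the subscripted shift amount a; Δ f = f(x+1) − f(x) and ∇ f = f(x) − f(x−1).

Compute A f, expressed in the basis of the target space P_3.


Δ f = -(16/3)x - 8/3
(-(1/2)Δ) f = (8/3)x + 4/3
Δ (-(1/2)Δ) f = 8/3
(-(1/2)Δ) (-(1/2)Δ) f = -4/3
E_{1/3} (-(1/2)Δ)^2 f = -4/3
D E_{1/3} (-(1/2)Δ)^2 f = 0

g(x) = 0


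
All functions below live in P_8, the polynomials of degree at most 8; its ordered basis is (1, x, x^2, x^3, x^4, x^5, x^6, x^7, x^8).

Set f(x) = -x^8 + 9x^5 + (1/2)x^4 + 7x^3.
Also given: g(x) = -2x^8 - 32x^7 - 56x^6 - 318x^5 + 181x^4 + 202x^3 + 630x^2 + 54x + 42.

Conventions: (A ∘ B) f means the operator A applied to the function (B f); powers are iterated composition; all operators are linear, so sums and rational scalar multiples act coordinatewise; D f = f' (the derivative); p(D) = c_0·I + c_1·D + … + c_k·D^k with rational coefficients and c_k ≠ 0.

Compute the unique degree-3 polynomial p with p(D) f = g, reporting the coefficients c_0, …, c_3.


D^0 f = -x^8 + 9x^5 + (1/2)x^4 + 7x^3
D^1 f = -8x^7 + 45x^4 + 2x^3 + 21x^2
D^2 f = -56x^6 + 180x^3 + 6x^2 + 42x
D^3 f = -336x^5 + 540x^2 + 12x + 42
matching coefficients of g against c_0 f + c_1 Df + … from the top degree down determines the c_i
solution: c_0 = 2, c_1 = 4, c_2 = 1, c_3 = 1

c_0 = 2, c_1 = 4, c_2 = 1, c_3 = 1


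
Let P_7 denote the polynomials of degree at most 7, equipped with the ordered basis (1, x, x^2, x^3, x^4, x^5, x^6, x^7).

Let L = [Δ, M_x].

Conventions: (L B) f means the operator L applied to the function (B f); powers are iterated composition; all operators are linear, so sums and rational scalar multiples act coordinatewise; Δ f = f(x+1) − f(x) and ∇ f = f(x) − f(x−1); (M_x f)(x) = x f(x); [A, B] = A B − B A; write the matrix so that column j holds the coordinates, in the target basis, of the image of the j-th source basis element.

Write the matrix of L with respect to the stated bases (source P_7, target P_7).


the matrix is [[1, 1, 1, 1, 1, 1, 1, 1]; [0, 1, 2, 3, 4, 5, 6, 7]; [0, 0, 1, 3, 6, 10, 15, 21]; [0, 0, 0, 1, 4, 10, 20, 35]; [0, 0, 0, 0, 1, 5, 15, 35]; [0, 0, 0, 0, 0, 1, 6, 21]; [0, 0, 0, 0, 0, 0, 1, 7]; [0, 0, 0, 0, 0, 0, 0, 1]] (rows listed top to bottom)

image of 1: 1
image of x: x + 1
image of x^2: x^2 + 2x + 1
image of x^3: x^3 + 3x^2 + 3x + 1
image of x^4: x^4 + 4x^3 + 6x^2 + 4x + 1
image of x^5: x^5 + 5x^4 + 10x^3 + 10x^2 + 5x + 1
image of x^6: x^6 + 6x^5 + 15x^4 + 20x^3 + 15x^2 + 6x + 1
image of x^7: x^7 + 7x^6 + 21x^5 + 35x^4 + 35x^3 + 21x^2 + 7x + 1
each image's coordinates form column j of the matrix


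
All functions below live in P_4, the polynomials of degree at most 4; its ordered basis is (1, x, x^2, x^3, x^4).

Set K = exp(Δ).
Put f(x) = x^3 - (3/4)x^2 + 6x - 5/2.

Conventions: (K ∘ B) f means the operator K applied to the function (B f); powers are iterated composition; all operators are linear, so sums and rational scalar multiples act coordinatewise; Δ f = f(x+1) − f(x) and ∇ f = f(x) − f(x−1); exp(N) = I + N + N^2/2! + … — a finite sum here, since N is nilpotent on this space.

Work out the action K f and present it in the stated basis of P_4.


g(x) = x^3 + (9/4)x^2 + (21/2)x + 7

order-1 term: 3x^2 + (3/2)x + 25/4
order-2 term: 3x + 9/4
order-3 term: 1
the series for exp(Δ) f terminates at order 3
exp(Δ) f = x^3 + (9/4)x^2 + (21/2)x + 7


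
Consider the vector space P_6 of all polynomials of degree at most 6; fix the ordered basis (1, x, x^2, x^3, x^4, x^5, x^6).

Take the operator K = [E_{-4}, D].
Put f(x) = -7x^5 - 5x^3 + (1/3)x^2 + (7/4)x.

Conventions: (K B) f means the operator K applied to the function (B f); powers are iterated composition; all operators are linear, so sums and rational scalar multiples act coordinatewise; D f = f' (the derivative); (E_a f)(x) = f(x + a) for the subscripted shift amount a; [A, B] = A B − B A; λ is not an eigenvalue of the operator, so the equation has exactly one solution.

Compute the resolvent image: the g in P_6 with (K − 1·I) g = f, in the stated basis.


g(x) = 7x^5 + 5x^3 - (1/3)x^2 - (7/4)x

write g with unknown coordinates in the stated basis and equate coefficients in (K − 1·I) g = f
solving from the highest basis element down gives g = 7x^5 + 5x^3 - (1/3)x^2 - (7/4)x
check: K g = 0
so K g − 1·g = -7x^5 - 5x^3 + (1/3)x^2 + (7/4)x = f ✓


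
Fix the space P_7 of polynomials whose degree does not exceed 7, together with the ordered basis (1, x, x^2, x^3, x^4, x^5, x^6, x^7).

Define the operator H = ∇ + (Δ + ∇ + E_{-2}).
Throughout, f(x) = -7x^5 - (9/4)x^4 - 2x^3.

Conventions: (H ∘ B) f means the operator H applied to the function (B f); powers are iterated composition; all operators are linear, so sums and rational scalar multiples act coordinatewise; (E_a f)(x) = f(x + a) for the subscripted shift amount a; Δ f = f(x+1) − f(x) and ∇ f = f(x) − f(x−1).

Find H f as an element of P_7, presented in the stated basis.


∇ f = -35x^4 + 61x^3 - (125/2)x^2 + 32x - 27/4
Δ f = -35x^4 - 79x^3 - (179/2)x^2 - 50x - 45/4
∇ f = -35x^4 + 61x^3 - (125/2)x^2 + 32x - 27/4
E_{-2} f = -7x^5 + (271/4)x^4 - 264x^3 + 518x^2 - 512x + 204
(Δ + ∇ + E_{-2}) f = -7x^5 - (9/4)x^4 - 282x^3 + 366x^2 - 530x + 186
(∇ + (Δ + ∇ + E_{-2})) f = -7x^5 - (149/4)x^4 - 221x^3 + (607/2)x^2 - 498x + 717/4

the image equals g(x) = -7x^5 - (149/4)x^4 - 221x^3 + (607/2)x^2 - 498x + 717/4


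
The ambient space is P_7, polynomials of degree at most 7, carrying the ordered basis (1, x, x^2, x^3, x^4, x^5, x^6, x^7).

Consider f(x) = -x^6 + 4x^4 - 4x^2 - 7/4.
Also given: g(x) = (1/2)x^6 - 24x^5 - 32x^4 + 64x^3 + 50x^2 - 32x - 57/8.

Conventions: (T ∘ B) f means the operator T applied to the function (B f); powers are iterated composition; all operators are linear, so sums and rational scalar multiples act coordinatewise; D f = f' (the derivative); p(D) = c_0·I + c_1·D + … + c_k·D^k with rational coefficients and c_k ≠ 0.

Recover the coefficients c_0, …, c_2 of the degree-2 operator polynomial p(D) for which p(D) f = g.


c_0 = -1/2, c_1 = 4, c_2 = 1

D^0 f = -x^6 + 4x^4 - 4x^2 - 7/4
D^1 f = -6x^5 + 16x^3 - 8x
D^2 f = -30x^4 + 48x^2 - 8
matching coefficients of g against c_0 f + c_1 Df + … from the top degree down determines the c_i
solution: c_0 = -1/2, c_1 = 4, c_2 = 1


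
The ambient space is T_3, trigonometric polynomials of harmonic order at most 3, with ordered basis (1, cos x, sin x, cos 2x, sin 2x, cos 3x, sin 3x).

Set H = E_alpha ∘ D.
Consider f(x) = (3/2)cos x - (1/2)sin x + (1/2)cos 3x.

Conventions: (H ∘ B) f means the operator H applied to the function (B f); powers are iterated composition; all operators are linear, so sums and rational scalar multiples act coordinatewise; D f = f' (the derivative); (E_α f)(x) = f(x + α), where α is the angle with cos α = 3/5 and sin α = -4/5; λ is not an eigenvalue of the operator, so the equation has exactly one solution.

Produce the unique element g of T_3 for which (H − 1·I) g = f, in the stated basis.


write g with unknown coordinates in the stated basis and equate coefficients in (H − 1·I) g = f
solving from the highest basis element down gives g = (5/2)sin x + (7/1972)cos 3x - (351/1972)sin 3x
check: H g = (3/2)cos x + 2sin x + (993/1972)cos 3x - (351/1972)sin 3x
so H g − 1·g = (3/2)cos x - (1/2)sin x + (1/2)cos 3x = f ✓

the image equals g(x) = (5/2)sin x + (7/1972)cos 3x - (351/1972)sin 3x


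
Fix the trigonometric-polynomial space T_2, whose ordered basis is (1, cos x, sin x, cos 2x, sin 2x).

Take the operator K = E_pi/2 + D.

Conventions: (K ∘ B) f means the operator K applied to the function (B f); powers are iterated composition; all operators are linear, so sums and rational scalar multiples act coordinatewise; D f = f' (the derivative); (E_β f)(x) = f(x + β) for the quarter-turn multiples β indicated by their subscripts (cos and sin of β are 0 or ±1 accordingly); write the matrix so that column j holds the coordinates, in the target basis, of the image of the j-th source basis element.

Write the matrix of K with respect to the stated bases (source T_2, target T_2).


the matrix is [[1, 0, 0, 0, 0]; [0, 0, 2, 0, 0]; [0, -2, 0, 0, 0]; [0, 0, 0, -1, 2]; [0, 0, 0, -2, -1]] (rows listed top to bottom)

image of 1: 1
image of cos x: -2sin x
image of sin x: 2cos x
image of cos 2x: -cos 2x - 2sin 2x
image of sin 2x: 2cos 2x - sin 2x
each image's coordinates form column j of the matrix


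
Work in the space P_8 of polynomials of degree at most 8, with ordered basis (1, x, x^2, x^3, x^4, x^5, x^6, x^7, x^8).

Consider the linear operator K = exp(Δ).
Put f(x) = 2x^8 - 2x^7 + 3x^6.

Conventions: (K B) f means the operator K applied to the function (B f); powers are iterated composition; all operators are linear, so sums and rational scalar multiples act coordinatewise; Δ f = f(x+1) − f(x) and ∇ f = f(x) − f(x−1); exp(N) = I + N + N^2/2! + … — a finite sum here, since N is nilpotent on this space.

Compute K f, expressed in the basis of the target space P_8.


the image equals g(x) = 2x^8 + 14x^7 + 101x^6 + 494x^5 + 1840x^4 + 5074x^3 + 9859x^2 + 12126x + 7135

order-1 term: 16x^7 + 42x^6 + 88x^5 + 115x^4 + 102x^3 + 59x^2 + 20x + 3
order-2 term: 56x^6 + 294x^5 + 815x^4 + 1370x^3 + 1421x^2 + 844x + 221
order-3 term: 112x^5 + 770x^4 + 2440x^3 + 4260x^2 + 4006x + 1600
order-4 term: 140x^4 + 1050x^3 + 3265x^2 + 4870x + 2897
order-5 term: 112x^3 + 798x^2 + 2048x + 1865
order-6 term: 56x^2 + 322x + 493
order-7 term: 16x + 54
order-8 term: 2
the series for exp(Δ) f terminates at order 8
exp(Δ) f = 2x^8 + 14x^7 + 101x^6 + 494x^5 + 1840x^4 + 5074x^3 + 9859x^2 + 12126x + 7135


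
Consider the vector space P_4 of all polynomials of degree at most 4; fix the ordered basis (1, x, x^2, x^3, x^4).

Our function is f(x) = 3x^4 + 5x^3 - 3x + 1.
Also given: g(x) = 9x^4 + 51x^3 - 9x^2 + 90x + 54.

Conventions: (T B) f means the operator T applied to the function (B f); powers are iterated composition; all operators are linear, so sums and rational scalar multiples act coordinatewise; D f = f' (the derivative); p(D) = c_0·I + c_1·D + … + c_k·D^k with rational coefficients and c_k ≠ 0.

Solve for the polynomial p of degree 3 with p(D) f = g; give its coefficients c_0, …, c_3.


c_0 = 3, c_1 = 3, c_2 = -3/2, c_3 = 2

D^0 f = 3x^4 + 5x^3 - 3x + 1
D^1 f = 12x^3 + 15x^2 - 3
D^2 f = 36x^2 + 30x
D^3 f = 72x + 30
matching coefficients of g against c_0 f + c_1 Df + … from the top degree down determines the c_i
solution: c_0 = 3, c_1 = 3, c_2 = -3/2, c_3 = 2


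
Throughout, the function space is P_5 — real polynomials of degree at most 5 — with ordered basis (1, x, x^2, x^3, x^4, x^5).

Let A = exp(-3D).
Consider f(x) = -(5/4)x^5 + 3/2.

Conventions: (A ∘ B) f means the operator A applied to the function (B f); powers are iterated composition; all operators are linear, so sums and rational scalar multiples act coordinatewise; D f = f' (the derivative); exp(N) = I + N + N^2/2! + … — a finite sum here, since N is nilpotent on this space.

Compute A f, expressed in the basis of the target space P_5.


the image equals g(x) = -(5/4)x^5 + (75/4)x^4 - (225/2)x^3 + (675/2)x^2 - (2025/4)x + 1221/4

order-1 term: (75/4)x^4
order-2 term: -(225/2)x^3
order-3 term: (675/2)x^2
order-4 term: -(2025/4)x
order-5 term: 1215/4
the series for exp(-3D) f terminates at order 5
exp(-3D) f = -(5/4)x^5 + (75/4)x^4 - (225/2)x^3 + (675/2)x^2 - (2025/4)x + 1221/4


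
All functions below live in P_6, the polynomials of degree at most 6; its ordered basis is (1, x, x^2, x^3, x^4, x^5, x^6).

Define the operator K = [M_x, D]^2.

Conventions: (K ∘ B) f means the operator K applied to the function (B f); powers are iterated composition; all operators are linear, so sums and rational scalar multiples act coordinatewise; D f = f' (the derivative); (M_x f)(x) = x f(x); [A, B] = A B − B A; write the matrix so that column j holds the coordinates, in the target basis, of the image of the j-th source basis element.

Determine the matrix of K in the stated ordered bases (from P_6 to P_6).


image of 1: 1
image of x: x
image of x^2: x^2
image of x^3: x^3
image of x^4: x^4
image of x^5: x^5
image of x^6: x^6
each image's coordinates form column j of the matrix

the matrix is [[1, 0, 0, 0, 0, 0, 0]; [0, 1, 0, 0, 0, 0, 0]; [0, 0, 1, 0, 0, 0, 0]; [0, 0, 0, 1, 0, 0, 0]; [0, 0, 0, 0, 1, 0, 0]; [0, 0, 0, 0, 0, 1, 0]; [0, 0, 0, 0, 0, 0, 1]] (rows listed top to bottom)


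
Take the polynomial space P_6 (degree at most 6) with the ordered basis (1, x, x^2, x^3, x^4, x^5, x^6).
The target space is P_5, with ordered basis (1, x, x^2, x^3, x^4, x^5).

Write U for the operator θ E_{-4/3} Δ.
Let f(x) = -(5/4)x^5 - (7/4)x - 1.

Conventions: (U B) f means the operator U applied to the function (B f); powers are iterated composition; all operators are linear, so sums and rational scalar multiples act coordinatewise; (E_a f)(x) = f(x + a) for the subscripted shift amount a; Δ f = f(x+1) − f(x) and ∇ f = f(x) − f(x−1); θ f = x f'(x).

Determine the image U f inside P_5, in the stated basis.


the result is g(x) = -25x^4 + (125/2)x^3 - (175/3)x^2 + (2125/108)x

Δ f = -(25/4)x^4 - (25/2)x^3 - (25/2)x^2 - (25/4)x - 3
E_{-4/3} Δ f = -(25/4)x^4 + (125/6)x^3 - (175/6)x^2 + (2125/108)x - 568/81
θ E_{-4/3} Δ f = -25x^4 + (125/2)x^3 - (175/3)x^2 + (2125/108)x


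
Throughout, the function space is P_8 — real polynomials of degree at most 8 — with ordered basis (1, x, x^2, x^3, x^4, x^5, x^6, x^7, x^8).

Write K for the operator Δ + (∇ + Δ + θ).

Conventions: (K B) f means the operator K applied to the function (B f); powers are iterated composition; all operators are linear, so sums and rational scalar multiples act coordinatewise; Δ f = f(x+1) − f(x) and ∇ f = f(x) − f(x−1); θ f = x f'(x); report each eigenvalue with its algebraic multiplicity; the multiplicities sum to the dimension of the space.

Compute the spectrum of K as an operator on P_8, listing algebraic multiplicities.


image of 1: 0
image of x: x + 3
image of x^2: 2x^2 + 6x + 1
image of x^3: 3x^3 + 9x^2 + 3x + 3
image of x^4: 4x^4 + 12x^3 + 6x^2 + 12x + 1
image of x^5: 5x^5 + 15x^4 + 10x^3 + 30x^2 + 5x + 3
image of x^6: 6x^6 + 18x^5 + 15x^4 + 60x^3 + 15x^2 + 18x + 1
image of x^7: 7x^7 + 21x^6 + 21x^5 + 105x^4 + 35x^3 + 63x^2 + 7x + 3
image of x^8: 8x^8 + 24x^7 + 28x^6 + 168x^5 + 70x^4 + 168x^3 + 28x^2 + 24x + 1
the matrix is upper triangular; its diagonal is (0, 1, 2, 3, 4, 5, 6, 7, 8)
for a triangular matrix the eigenvalues are the diagonal entries, with algebraic multiplicity their repetition count

λ = 0 (multiplicity 1), λ = 1 (multiplicity 1), λ = 2 (multiplicity 1), λ = 3 (multiplicity 1), λ = 4 (multiplicity 1), λ = 5 (multiplicity 1), λ = 6 (multiplicity 1), λ = 7 (multiplicity 1), λ = 8 (multiplicity 1)


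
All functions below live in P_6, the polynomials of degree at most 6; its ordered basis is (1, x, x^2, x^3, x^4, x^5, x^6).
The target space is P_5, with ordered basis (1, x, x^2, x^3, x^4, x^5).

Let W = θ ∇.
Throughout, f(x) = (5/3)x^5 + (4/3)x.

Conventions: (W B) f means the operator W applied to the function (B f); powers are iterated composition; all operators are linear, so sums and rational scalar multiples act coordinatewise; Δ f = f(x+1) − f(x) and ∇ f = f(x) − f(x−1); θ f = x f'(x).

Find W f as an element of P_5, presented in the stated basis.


∇ f = (25/3)x^4 - (50/3)x^3 + (50/3)x^2 - (25/3)x + 3
θ ∇ f = (100/3)x^4 - 50x^3 + (100/3)x^2 - (25/3)x

g(x) = (100/3)x^4 - 50x^3 + (100/3)x^2 - (25/3)x


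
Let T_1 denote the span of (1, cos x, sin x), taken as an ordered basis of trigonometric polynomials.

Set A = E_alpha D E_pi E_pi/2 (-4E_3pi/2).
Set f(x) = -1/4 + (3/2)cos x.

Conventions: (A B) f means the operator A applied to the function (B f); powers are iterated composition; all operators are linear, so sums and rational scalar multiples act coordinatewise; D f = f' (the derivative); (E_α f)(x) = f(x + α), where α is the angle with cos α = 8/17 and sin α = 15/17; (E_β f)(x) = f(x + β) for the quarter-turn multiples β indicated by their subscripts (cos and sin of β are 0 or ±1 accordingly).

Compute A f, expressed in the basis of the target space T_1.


the result is g(x) = -(90/17)cos x - (48/17)sin x

E_3pi/2 f = -1/4 + (3/2)sin x
(-4E_3pi/2) f = 1 - 6sin x
E_pi/2 (-4E_3pi/2) f = 1 - 6cos x
E_pi E_pi/2 (-4E_3pi/2) f = 1 + 6cos x
D (E_pi E_pi/2) (-4E_3pi/2) f = -6sin x
E_alpha D (E_pi E_pi/2) (-4E_3pi/2) f = -(90/17)cos x - (48/17)sin x


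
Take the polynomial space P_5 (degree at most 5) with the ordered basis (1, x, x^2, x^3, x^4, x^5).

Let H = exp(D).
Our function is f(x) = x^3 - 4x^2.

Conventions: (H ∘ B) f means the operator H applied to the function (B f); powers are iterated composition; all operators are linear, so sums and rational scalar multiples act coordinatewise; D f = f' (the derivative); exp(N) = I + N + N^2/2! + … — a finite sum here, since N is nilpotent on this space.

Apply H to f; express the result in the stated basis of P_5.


g(x) = x^3 - x^2 - 5x - 3

order-1 term: 3x^2 - 8x
order-2 term: 3x - 4
order-3 term: 1
the series for exp(D) f terminates at order 3
exp(D) f = x^3 - x^2 - 5x - 3


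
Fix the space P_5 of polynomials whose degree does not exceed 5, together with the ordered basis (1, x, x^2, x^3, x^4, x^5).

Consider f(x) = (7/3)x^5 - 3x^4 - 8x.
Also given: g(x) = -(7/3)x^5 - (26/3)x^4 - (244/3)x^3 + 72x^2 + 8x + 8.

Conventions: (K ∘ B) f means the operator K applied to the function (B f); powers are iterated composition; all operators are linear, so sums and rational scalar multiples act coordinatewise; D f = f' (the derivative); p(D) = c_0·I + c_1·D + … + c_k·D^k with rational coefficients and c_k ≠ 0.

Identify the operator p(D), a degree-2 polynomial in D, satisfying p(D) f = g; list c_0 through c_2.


c_0 = -1, c_1 = -1, c_2 = -2

D^0 f = (7/3)x^5 - 3x^4 - 8x
D^1 f = (35/3)x^4 - 12x^3 - 8
D^2 f = (140/3)x^3 - 36x^2
matching coefficients of g against c_0 f + c_1 Df + … from the top degree down determines the c_i
solution: c_0 = -1, c_1 = -1, c_2 = -2


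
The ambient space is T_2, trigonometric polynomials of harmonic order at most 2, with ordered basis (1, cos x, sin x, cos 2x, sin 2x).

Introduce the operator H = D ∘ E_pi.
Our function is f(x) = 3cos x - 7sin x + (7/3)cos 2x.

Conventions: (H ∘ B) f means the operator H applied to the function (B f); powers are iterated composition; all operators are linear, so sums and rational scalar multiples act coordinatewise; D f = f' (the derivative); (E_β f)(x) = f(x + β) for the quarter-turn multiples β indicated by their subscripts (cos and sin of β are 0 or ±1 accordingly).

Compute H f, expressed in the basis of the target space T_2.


the image equals g(x) = 7cos x + 3sin x - (14/3)sin 2x

E_pi f = -3cos x + 7sin x + (7/3)cos 2x
D E_pi f = 7cos x + 3sin x - (14/3)sin 2x


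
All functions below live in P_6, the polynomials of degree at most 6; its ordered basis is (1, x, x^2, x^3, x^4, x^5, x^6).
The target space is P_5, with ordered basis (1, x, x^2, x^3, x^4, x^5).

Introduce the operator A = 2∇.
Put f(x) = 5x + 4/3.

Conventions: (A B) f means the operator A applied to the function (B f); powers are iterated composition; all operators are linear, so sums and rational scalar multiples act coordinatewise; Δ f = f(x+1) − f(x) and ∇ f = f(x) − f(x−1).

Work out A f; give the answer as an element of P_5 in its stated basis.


the result is g(x) = 10

∇ f = 5
(2∇) f = 10


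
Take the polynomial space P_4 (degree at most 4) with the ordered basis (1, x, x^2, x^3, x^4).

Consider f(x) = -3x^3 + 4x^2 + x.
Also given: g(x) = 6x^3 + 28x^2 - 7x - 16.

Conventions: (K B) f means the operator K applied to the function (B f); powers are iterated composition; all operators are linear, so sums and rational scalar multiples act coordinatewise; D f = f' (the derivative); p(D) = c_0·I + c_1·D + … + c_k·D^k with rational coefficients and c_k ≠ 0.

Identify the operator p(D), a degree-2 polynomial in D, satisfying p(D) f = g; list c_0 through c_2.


D^0 f = -3x^3 + 4x^2 + x
D^1 f = -9x^2 + 8x + 1
D^2 f = -18x + 8
matching coefficients of g against c_0 f + c_1 Df + … from the top degree down determines the c_i
solution: c_0 = -2, c_1 = -4, c_2 = -3/2

c_0 = -2, c_1 = -4, c_2 = -3/2


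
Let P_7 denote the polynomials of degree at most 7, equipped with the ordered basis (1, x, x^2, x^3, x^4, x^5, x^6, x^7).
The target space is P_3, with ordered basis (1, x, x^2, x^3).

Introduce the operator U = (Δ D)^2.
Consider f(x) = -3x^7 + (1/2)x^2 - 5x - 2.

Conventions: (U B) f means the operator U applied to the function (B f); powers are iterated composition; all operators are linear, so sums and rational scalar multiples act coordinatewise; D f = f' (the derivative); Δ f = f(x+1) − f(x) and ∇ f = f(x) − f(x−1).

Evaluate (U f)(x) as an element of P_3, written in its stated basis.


D f = -21x^6 + x - 5
Δ D f = -126x^5 - 315x^4 - 420x^3 - 315x^2 - 126x - 20
D (Δ D) f = -630x^4 - 1260x^3 - 1260x^2 - 630x - 126
Δ D (Δ D) f = -2520x^3 - 7560x^2 - 8820x - 3780

the image equals g(x) = -2520x^3 - 7560x^2 - 8820x - 3780


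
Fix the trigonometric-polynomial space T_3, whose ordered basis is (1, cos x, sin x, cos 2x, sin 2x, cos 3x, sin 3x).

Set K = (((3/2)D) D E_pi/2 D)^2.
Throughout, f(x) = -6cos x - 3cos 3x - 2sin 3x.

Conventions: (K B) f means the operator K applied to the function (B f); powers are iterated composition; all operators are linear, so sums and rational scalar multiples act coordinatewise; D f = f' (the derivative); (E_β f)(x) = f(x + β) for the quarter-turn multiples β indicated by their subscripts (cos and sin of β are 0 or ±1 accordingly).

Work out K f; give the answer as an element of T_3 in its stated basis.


the result is g(x) = -(27/2)cos x - (19683/4)cos 3x - (6561/2)sin 3x

D f = 6sin x - 6cos 3x + 9sin 3x
E_pi/2 D f = 6cos x - 9cos 3x - 6sin 3x
D E_pi/2 D f = -6sin x - 18cos 3x + 27sin 3x
D (D E_pi/2) D f = -6cos x + 81cos 3x + 54sin 3x
((3/2)D) (D E_pi/2) D f = -9cos x + (243/2)cos 3x + 81sin 3x
D (((3/2)D) D E_pi/2 D) f = 9sin x + 243cos 3x - (729/2)sin 3x
E_pi/2 D (((3/2)D) D E_pi/2 D) f = 9cos x + (729/2)cos 3x + 243sin 3x
D E_pi/2 D (((3/2)D) D E_pi/2 D) f = -9sin x + 729cos 3x - (2187/2)sin 3x
D (D E_pi/2) D (((3/2)D) D E_pi/2 D) f = -9cos x - (6561/2)cos 3x - 2187sin 3x
((3/2)D) (D E_pi/2) D (((3/2)D) D E_pi/2 D) f = -(27/2)cos x - (19683/4)cos 3x - (6561/2)sin 3x


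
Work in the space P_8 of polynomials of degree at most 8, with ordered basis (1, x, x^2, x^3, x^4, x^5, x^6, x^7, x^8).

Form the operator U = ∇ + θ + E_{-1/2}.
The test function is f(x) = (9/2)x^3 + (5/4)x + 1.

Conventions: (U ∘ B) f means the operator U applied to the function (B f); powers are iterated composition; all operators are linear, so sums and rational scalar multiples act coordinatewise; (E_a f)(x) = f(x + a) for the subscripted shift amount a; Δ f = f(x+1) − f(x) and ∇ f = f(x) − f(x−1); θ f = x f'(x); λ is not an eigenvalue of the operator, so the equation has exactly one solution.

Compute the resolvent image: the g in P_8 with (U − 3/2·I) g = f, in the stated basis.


g(x) = (9/5)x^3 - (9/5)x^2 + (71/5)x + 361/20

write g with unknown coordinates in the stated basis and equate coefficients in (U − 3/2·I) g = f
solving from the highest basis element down gives g = (9/5)x^3 - (9/5)x^2 + (71/5)x + 361/20
check: U g = (36/5)x^3 - (27/10)x^2 + (451/20)x + 1123/40
so U g − 3/2·g = (9/2)x^3 + (5/4)x + 1 = f ✓


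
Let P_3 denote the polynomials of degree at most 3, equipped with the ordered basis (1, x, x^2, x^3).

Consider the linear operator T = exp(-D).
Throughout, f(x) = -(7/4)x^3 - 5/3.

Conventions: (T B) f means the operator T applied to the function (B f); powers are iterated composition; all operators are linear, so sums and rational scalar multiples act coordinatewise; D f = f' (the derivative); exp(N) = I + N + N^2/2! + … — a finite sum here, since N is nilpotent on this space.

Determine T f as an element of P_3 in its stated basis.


the image equals g(x) = -(7/4)x^3 + (21/4)x^2 - (21/4)x + 1/12

order-1 term: (21/4)x^2
order-2 term: -(21/4)x
order-3 term: 7/4
the series for exp(-D) f terminates at order 3
exp(-D) f = -(7/4)x^3 + (21/4)x^2 - (21/4)x + 1/12


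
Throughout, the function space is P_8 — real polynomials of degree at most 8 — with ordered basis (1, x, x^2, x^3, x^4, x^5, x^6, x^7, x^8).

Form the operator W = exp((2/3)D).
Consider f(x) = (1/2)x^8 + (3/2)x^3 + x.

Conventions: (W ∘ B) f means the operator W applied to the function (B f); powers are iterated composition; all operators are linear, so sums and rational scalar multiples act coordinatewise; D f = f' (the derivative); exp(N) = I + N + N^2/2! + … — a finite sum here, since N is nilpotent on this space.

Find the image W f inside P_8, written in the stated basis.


g(x) = (1/2)x^8 + (8/3)x^7 + (56/9)x^6 + (224/27)x^5 + (560/81)x^4 + (2521/486)x^3 + (3083/729)x^2 + (7073/2187)x + 7418/6561

order-1 term: (8/3)x^7 + 3x^2 + 2/3
order-2 term: (56/9)x^6 + 2x
order-3 term: (224/27)x^5 + 4/9
order-4 term: (560/81)x^4
order-5 term: (896/243)x^3
order-6 term: (896/729)x^2
order-7 term: (512/2187)x
order-8 term: 128/6561
the series for exp((2/3)D) f terminates at order 8
exp((2/3)D) f = (1/2)x^8 + (8/3)x^7 + (56/9)x^6 + (224/27)x^5 + (560/81)x^4 + (2521/486)x^3 + (3083/729)x^2 + (7073/2187)x + 7418/6561


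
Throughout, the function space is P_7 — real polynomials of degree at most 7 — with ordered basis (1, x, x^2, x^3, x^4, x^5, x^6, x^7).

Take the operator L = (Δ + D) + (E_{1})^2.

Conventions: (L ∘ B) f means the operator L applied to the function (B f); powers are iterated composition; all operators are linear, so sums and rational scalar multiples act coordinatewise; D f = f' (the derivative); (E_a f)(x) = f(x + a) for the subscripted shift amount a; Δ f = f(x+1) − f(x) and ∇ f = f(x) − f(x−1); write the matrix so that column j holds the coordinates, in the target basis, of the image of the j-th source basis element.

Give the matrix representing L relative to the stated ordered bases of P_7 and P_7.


the matrix is [[1, 4, 5, 9, 17, 33, 65, 129]; [0, 1, 8, 15, 36, 85, 198, 455]; [0, 0, 1, 12, 30, 90, 255, 693]; [0, 0, 0, 1, 16, 50, 180, 595]; [0, 0, 0, 0, 1, 20, 75, 315]; [0, 0, 0, 0, 0, 1, 24, 105]; [0, 0, 0, 0, 0, 0, 1, 28]; [0, 0, 0, 0, 0, 0, 0, 1]] (rows listed top to bottom)

image of 1: 1
image of x: x + 4
image of x^2: x^2 + 8x + 5
image of x^3: x^3 + 12x^2 + 15x + 9
image of x^4: x^4 + 16x^3 + 30x^2 + 36x + 17
image of x^5: x^5 + 20x^4 + 50x^3 + 90x^2 + 85x + 33
image of x^6: x^6 + 24x^5 + 75x^4 + 180x^3 + 255x^2 + 198x + 65
image of x^7: x^7 + 28x^6 + 105x^5 + 315x^4 + 595x^3 + 693x^2 + 455x + 129
each image's coordinates form column j of the matrix


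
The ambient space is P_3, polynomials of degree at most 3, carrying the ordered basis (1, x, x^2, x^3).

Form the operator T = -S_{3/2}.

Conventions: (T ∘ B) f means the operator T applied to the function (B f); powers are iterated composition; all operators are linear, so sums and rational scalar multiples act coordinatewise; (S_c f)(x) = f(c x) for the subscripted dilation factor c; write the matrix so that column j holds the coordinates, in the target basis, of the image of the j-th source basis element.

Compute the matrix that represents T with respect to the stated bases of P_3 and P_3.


the matrix is [[-1, 0, 0, 0]; [0, -3/2, 0, 0]; [0, 0, -9/4, 0]; [0, 0, 0, -27/8]] (rows listed top to bottom)

image of 1: -1
image of x: -(3/2)x
image of x^2: -(9/4)x^2
image of x^3: -(27/8)x^3
each image's coordinates form column j of the matrix


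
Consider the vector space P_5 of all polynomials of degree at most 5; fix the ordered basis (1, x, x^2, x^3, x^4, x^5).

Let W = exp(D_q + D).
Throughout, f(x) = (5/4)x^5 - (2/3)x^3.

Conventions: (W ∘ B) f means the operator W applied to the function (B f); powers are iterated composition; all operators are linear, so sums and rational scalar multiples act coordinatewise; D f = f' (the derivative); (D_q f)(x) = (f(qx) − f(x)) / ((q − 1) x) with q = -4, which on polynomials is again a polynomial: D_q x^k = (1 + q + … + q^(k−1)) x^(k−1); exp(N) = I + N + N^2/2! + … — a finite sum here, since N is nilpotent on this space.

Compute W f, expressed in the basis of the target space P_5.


order-1 term: (525/2)x^4 - (32/3)x^2
order-2 term: -(24675/4)x^3 + (16/3)x
order-3 term: -32900x^2 + 32/9
order-4 term: 8225x
order-5 term: 3290
the series for exp(D_q + D) f terminates at order 5
exp(D_q + D) f = (5/4)x^5 + (525/2)x^4 - (74033/12)x^3 - (98732/3)x^2 + (24691/3)x + 29642/9

the result is g(x) = (5/4)x^5 + (525/2)x^4 - (74033/12)x^3 - (98732/3)x^2 + (24691/3)x + 29642/9


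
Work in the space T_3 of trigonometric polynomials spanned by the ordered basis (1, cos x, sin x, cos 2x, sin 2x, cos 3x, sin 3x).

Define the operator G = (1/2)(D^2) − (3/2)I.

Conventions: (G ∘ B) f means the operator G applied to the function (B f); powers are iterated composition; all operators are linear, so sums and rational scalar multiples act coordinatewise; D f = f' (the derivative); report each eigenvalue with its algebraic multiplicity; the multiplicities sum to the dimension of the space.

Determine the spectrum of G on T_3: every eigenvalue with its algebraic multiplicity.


image of 1: -3/2
image of cos x: -2cos x
image of sin x: -2sin x
image of cos 2x: -(7/2)cos 2x
image of sin 2x: -(7/2)sin 2x
image of cos 3x: -6cos 3x
image of sin 3x: -6sin 3x
the matrix is diagonal; its diagonal is (-3/2, -2, -2, -7/2, -7/2, -6, -6)
for a triangular matrix the eigenvalues are the diagonal entries, with algebraic multiplicity their repetition count

λ = -6 (multiplicity 2), λ = -7/2 (multiplicity 2), λ = -2 (multiplicity 2), λ = -3/2 (multiplicity 1)


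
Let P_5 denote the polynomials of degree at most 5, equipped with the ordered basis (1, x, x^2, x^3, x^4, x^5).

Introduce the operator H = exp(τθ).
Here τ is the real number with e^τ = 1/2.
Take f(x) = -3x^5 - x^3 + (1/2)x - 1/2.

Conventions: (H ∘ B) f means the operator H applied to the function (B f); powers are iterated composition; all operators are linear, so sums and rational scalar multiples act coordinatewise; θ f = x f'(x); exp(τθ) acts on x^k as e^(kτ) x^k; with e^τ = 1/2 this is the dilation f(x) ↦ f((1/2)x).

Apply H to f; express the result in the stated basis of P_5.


exp(τθ) x^k = e^(kτ) x^k; with e^τ = 1/2 this sends x^k to (1/2)^k x^k
x ↦ 1/2 x
x^3 ↦ 1/8 x^3
x^5 ↦ 1/32 x^5
applying this coordinatewise to f: exp(τθ) f = -(3/32)x^5 - (1/8)x^3 + (1/4)x - 1/2

the result is g(x) = -(3/32)x^5 - (1/8)x^3 + (1/4)x - 1/2


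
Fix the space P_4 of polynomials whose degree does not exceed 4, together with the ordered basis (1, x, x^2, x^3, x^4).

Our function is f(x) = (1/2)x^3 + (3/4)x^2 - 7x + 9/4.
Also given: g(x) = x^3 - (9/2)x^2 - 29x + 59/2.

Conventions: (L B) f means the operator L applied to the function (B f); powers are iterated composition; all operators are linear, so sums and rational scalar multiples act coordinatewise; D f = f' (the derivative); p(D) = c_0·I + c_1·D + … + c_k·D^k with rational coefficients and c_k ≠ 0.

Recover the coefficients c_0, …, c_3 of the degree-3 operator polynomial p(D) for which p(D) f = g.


D^0 f = (1/2)x^3 + (3/4)x^2 - 7x + 9/4
D^1 f = (3/2)x^2 + (3/2)x - 7
D^2 f = 3x + 3/2
D^3 f = 3
matching coefficients of g against c_0 f + c_1 Df + … from the top degree down determines the c_i
solution: c_0 = 2, c_1 = -4, c_2 = -3, c_3 = 1/2

p(D) = 2·I − 4·D − 3·D^2 + (1/2)·D^3, i.e. c_0 = 2, c_1 = -4, c_2 = -3, c_3 = 1/2


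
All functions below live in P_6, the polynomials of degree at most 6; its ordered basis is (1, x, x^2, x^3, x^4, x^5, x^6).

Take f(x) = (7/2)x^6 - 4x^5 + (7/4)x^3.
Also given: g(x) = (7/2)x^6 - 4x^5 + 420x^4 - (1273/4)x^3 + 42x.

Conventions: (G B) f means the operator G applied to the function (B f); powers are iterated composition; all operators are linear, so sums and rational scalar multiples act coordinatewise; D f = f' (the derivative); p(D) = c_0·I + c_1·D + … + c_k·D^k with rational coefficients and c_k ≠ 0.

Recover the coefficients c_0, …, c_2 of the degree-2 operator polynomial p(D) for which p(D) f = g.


D^0 f = (7/2)x^6 - 4x^5 + (7/4)x^3
D^1 f = 21x^5 - 20x^4 + (21/4)x^2
D^2 f = 105x^4 - 80x^3 + (21/2)x
matching coefficients of g against c_0 f + c_1 Df + … from the top degree down determines the c_i
solution: c_0 = 1, c_1 = 0, c_2 = 4

p(D) = I + 4·D^2, i.e. c_0 = 1, c_1 = 0, c_2 = 4


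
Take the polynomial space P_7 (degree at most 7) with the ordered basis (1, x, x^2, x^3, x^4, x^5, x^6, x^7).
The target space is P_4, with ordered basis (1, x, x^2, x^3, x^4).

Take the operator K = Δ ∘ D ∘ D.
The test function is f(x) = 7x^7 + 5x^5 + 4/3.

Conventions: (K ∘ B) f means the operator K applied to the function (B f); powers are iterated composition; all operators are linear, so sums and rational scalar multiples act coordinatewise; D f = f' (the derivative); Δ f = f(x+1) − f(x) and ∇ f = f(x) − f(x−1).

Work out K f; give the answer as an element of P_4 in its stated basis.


D f = 49x^6 + 25x^4
D D f = 294x^5 + 100x^3
Δ (D ∘ D) f = 1470x^4 + 2940x^3 + 3240x^2 + 1770x + 394

g(x) = 1470x^4 + 2940x^3 + 3240x^2 + 1770x + 394
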